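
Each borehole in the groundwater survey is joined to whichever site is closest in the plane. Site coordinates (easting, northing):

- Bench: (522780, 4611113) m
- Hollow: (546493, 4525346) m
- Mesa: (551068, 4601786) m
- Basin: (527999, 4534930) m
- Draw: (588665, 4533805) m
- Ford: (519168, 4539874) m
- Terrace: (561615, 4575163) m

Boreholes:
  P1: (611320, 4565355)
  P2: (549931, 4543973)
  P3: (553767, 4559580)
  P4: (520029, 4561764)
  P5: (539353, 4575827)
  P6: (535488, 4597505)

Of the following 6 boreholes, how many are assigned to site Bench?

P1 → Draw
P2 → Hollow
P3 → Terrace
P4 → Ford
P5 → Terrace
P6 → Mesa
0 of the 6 go to Bench.

0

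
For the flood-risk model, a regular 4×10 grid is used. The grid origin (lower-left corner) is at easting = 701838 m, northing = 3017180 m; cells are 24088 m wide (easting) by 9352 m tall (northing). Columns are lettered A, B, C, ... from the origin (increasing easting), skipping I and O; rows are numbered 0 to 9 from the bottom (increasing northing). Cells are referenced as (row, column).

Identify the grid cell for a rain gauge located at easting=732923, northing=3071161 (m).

(5, B)

Column index: ⌊(732923 − 701838) / 24088⌋ = ⌊1.290⌋ = 1 → column B
Row offset from origin: ⌊(3071161 − 3017180) / 9352⌋ = ⌊5.772⌋ = 5 → row 5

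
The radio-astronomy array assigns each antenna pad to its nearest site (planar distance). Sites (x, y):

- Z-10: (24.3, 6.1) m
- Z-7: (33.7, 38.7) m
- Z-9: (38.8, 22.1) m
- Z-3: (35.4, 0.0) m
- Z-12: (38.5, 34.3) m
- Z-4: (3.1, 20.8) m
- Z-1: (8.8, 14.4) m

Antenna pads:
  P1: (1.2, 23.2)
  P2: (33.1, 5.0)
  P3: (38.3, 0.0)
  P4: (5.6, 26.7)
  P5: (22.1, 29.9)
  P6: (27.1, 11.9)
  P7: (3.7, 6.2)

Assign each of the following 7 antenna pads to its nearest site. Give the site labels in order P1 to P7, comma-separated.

P1 → Z-4 (d²=9.37)
P2 → Z-3 (d²=30.29)
P3 → Z-3 (d²=8.41)
P4 → Z-4 (d²=41.06)
P5 → Z-7 (d²=212.00)
P6 → Z-10 (d²=41.48)
P7 → Z-1 (d²=93.25)

Z-4, Z-3, Z-3, Z-4, Z-7, Z-10, Z-1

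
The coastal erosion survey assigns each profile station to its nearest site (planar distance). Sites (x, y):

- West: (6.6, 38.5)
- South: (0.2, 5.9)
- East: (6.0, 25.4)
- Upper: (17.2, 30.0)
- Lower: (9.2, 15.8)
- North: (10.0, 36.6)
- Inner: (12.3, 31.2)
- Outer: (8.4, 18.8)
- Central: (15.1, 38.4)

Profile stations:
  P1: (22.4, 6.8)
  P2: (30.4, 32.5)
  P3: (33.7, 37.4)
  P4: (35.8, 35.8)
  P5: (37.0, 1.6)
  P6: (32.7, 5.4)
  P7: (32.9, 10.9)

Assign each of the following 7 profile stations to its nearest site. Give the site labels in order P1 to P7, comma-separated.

Lower, Upper, Upper, Upper, Lower, Lower, Lower

P1 → Lower (d²=255.24)
P2 → Upper (d²=180.49)
P3 → Upper (d²=327.01)
P4 → Upper (d²=379.60)
P5 → Lower (d²=974.48)
P6 → Lower (d²=660.41)
P7 → Lower (d²=585.70)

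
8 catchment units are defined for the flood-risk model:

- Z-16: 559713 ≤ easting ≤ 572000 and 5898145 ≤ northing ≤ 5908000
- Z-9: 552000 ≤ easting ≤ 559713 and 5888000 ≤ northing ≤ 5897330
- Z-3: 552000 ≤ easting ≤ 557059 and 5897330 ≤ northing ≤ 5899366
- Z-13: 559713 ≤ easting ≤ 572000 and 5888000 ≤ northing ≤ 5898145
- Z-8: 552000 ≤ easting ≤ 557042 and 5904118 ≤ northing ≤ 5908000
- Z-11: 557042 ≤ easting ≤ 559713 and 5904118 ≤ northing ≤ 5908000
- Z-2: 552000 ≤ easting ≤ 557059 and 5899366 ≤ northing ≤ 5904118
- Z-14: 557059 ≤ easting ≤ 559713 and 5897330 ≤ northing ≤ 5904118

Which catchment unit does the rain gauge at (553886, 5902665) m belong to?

Z-2

The point has easting = 553886 and northing = 5902665.
Only Z-2 satisfies 552000 ≤ easting ≤ 557059 and 5899366 ≤ northing ≤ 5904118.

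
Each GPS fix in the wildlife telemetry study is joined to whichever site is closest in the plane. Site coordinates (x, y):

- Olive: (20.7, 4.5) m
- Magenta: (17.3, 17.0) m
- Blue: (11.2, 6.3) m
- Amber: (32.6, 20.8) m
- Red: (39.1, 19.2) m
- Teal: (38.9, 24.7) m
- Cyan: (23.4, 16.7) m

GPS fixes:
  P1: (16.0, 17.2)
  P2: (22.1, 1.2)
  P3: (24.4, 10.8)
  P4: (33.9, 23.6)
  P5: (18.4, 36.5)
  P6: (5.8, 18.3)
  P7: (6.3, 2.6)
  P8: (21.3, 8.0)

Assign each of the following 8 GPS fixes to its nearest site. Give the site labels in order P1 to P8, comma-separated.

Magenta, Olive, Cyan, Amber, Magenta, Magenta, Blue, Olive

P1 → Magenta (d²=1.73)
P2 → Olive (d²=12.85)
P3 → Cyan (d²=35.81)
P4 → Amber (d²=9.53)
P5 → Magenta (d²=381.46)
P6 → Magenta (d²=133.94)
P7 → Blue (d²=37.70)
P8 → Olive (d²=12.61)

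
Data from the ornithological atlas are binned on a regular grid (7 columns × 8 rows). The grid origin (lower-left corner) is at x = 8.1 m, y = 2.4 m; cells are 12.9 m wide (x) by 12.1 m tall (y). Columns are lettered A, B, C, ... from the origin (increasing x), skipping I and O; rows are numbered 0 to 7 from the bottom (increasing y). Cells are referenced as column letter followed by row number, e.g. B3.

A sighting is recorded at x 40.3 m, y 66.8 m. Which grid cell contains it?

Column index: ⌊(40.3 − 8.1) / 12.9⌋ = ⌊2.496⌋ = 2 → column C
Row offset from origin: ⌊(66.8 − 2.4) / 12.1⌋ = ⌊5.322⌋ = 5 → row 5

C5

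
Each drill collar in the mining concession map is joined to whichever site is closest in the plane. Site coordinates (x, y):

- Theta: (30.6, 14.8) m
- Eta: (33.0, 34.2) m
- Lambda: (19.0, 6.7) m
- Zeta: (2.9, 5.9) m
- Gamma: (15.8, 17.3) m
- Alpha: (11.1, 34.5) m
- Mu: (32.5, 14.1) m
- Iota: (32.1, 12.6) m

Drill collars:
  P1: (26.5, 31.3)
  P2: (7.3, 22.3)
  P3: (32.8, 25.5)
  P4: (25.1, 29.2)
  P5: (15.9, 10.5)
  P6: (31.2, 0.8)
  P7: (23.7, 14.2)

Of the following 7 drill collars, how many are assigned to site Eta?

P1 → Eta
P2 → Gamma
P3 → Eta
P4 → Eta
P5 → Lambda
P6 → Iota
P7 → Theta
3 of the 7 go to Eta.

3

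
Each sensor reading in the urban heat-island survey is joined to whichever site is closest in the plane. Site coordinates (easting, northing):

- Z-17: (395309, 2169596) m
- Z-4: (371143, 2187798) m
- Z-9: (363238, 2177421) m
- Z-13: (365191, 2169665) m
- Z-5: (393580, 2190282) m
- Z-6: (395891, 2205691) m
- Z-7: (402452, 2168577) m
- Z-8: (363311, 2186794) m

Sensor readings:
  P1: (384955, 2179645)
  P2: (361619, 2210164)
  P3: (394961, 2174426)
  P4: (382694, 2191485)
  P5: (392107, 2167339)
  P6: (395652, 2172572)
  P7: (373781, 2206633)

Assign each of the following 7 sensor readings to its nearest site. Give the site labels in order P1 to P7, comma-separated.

P1 → Z-5 (d²=187536394.00)
P2 → Z-8 (d²=549019764.00)
P3 → Z-17 (d²=23450004.00)
P4 → Z-5 (d²=119952205.00)
P5 → Z-17 (d²=15346853.00)
P6 → Z-17 (d²=8974225.00)
P7 → Z-4 (d²=361716269.00)

Z-5, Z-8, Z-17, Z-5, Z-17, Z-17, Z-4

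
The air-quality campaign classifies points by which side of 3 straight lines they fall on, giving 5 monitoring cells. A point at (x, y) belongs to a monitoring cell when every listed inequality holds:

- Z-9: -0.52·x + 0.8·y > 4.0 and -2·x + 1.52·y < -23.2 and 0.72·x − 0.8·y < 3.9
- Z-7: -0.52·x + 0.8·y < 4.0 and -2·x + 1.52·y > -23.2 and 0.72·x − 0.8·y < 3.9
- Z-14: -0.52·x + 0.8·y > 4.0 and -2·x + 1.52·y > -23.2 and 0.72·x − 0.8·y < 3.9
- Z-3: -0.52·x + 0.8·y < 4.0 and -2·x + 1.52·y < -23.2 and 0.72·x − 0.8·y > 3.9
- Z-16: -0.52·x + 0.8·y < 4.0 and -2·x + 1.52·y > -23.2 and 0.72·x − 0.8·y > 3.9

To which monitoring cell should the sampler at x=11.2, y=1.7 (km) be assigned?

Z-16

-0.52·11.2 + 0.8·1.7 = -4.464, which is < 4.0
-2·11.2 + 1.52·1.7 = -19.816, which is > -23.2
0.72·11.2 − 0.8·1.7 = 6.704, which is > 3.9
This sign pattern matches Z-16.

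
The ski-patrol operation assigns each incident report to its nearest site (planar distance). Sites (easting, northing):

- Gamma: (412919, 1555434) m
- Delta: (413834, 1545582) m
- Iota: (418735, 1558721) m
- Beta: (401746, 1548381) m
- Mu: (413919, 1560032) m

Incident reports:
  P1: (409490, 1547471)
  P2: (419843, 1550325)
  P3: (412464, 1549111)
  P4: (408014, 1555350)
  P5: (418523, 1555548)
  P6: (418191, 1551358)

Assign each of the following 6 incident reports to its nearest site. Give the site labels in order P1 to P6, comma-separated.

Delta, Delta, Delta, Gamma, Iota, Gamma

P1 → Delta (d²=22438657.00)
P2 → Delta (d²=58604130.00)
P3 → Delta (d²=14330741.00)
P4 → Gamma (d²=24066081.00)
P5 → Iota (d²=10112873.00)
P6 → Gamma (d²=44407760.00)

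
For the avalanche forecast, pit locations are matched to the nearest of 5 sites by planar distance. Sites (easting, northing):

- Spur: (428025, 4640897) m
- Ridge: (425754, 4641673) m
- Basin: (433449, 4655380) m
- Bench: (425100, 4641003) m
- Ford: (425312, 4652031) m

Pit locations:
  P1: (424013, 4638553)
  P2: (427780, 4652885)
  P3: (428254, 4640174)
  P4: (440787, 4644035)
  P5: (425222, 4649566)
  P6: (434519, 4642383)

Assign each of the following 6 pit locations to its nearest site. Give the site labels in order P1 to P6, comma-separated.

Bench, Ford, Spur, Spur, Ford, Spur

P1 → Bench (d²=7184069.00)
P2 → Ford (d²=6820340.00)
P3 → Spur (d²=575170.00)
P4 → Spur (d²=172715688.00)
P5 → Ford (d²=6084325.00)
P6 → Spur (d²=44380232.00)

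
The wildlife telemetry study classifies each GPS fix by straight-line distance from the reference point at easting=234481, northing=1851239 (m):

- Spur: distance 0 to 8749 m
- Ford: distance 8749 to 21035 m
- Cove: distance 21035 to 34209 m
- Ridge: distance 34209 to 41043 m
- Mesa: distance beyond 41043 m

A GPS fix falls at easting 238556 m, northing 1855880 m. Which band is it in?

Spur

Distance = √((238556−234481)² + (1855880−1851239)²) = √(16605625.000 + 21538881.000) = 6176.124 m.
0 ≤ 6176.124 < 8749 → Spur.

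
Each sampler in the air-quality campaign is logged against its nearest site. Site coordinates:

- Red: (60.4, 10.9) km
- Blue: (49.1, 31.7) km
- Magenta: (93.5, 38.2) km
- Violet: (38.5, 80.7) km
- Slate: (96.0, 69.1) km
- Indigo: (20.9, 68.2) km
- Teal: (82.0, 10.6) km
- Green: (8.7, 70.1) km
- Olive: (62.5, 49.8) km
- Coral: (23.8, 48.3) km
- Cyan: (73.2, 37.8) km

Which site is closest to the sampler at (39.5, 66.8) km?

Violet

Squared distances to each site:
Red: 3561.620; Blue: 1324.170; Magenta: 3733.960; Violet: 194.210; Slate: 3197.540; Indigo: 347.920; Teal: 4964.690; Green: 959.530; Olive: 818.000; Coral: 588.740; Cyan: 1976.690.
Minimum at Violet.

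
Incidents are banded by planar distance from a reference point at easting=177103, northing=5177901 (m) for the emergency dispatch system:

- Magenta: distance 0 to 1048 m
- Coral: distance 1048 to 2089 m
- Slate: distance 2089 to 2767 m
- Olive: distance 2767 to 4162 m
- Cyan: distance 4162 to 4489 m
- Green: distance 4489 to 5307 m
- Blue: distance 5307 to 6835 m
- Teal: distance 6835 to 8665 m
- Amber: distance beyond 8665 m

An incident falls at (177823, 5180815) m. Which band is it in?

Distance = √((177823−177103)² + (5180815−5177901)²) = √(518400.000 + 8491396.000) = 3001.632 m.
2767 ≤ 3001.632 < 4162 → Olive.

Olive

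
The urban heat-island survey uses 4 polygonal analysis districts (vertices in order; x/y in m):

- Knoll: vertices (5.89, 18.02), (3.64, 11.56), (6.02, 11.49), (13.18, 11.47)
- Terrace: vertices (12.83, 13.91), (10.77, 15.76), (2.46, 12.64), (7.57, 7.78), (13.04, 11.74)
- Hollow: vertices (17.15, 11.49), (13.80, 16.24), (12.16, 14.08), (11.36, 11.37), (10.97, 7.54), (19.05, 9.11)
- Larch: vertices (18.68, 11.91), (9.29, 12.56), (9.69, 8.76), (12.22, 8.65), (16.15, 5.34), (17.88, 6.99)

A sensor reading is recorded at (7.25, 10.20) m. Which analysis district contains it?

Cast a ray rightward from (7.25, 10.20). For each polygon, the edges (by vertex number in listed order) whose endpoints lie on opposite sides of y = 10.20, where each meets that height, and whether that is right or left of the point:
Knoll: no edge straddles that height → 0 crossings.
Terrace: 3–4 at x≈5.026 (left), 4–5 at x≈10.913 (right) → 1 crossing.
Hollow: 4–5 at x≈11.241 (right), 6–1 at x≈18.180 (right) → 2 crossings.
Larch: 2–3 at x≈9.538 (right), 6–1 at x≈18.402 (right) → 2 crossings.
Only Terrace has an odd count, so the point is inside Terrace.

Terrace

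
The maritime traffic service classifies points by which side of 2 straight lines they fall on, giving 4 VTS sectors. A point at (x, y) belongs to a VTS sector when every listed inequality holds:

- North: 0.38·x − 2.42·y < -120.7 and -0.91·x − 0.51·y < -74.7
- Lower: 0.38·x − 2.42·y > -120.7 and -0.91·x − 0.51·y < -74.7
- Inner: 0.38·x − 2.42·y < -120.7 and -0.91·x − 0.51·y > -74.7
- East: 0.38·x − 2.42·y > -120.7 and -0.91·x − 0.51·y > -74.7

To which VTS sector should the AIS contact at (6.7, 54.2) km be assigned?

Inner

0.38·6.7 − 2.42·54.2 = -128.618, which is < -120.7
-0.91·6.7 − 0.51·54.2 = -33.739, which is > -74.7
This sign pattern matches Inner.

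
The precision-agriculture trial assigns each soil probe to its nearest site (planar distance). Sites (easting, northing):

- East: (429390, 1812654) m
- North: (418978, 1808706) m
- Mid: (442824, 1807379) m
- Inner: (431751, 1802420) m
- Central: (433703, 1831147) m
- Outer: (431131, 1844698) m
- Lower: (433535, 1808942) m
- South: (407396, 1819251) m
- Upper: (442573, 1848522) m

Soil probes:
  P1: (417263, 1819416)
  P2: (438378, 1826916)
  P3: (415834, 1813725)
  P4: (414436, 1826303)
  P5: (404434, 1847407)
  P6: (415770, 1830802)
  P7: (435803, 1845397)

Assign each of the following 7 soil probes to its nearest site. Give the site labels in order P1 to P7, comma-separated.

South, Central, North, South, Outer, South, Outer

P1 → South (d²=97384914.00)
P2 → Central (d²=39756986.00)
P3 → North (d²=35075097.00)
P4 → South (d²=99292304.00)
P5 → Outer (d²=720068490.00)
P6 → South (d²=203549477.00)
P7 → Outer (d²=22316185.00)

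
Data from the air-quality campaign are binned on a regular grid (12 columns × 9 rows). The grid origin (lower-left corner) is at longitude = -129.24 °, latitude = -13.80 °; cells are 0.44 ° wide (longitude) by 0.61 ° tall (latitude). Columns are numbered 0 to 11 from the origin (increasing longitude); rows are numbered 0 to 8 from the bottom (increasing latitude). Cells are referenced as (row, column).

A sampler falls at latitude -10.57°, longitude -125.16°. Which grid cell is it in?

Column index: ⌊(-125.16 − -129.24) / 0.44⌋ = ⌊9.273⌋ = 9
Row offset from origin: ⌊(-10.57 − -13.80) / 0.61⌋ = ⌊5.295⌋ = 5 → row 5

(5, 9)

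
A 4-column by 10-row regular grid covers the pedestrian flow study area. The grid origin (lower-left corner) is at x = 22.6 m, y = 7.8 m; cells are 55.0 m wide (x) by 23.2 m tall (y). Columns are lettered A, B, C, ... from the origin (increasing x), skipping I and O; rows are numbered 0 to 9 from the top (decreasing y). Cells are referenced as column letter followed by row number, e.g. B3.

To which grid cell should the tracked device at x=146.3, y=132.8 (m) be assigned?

Column index: ⌊(146.3 − 22.6) / 55.0⌋ = ⌊2.249⌋ = 2 → column C
Row offset from origin: ⌊(132.8 − 7.8) / 23.2⌋ = ⌊5.388⌋ = 5 → row 4 (counted from top)

C4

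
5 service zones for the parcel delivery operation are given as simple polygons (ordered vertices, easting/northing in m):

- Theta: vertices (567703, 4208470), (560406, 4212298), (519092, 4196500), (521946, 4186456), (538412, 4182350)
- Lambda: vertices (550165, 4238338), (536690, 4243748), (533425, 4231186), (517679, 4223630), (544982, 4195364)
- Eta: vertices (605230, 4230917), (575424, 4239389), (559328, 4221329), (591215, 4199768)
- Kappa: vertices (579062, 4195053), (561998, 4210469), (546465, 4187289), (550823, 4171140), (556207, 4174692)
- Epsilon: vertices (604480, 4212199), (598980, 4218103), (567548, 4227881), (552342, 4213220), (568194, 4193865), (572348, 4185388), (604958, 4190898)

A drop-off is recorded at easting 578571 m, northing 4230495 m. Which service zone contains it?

Eta

Cast a ray rightward from (578571, 4230495). For each polygon, the edges (by vertex number in listed order) whose endpoints lie on opposite sides of northing = 4230495, where each meets that height, and whether that is right or left of the point:
Theta: no edge straddles that height → 0 crossings.
Lambda: 3–4 at easting≈531985.0 (left), 5–1 at easting≈549219.1 (left) → 0 crossings.
Eta: 2–3 at easting≈567497.2 (left), 4–1 at easting≈605040.1 (right) → 1 crossing.
Kappa: no edge straddles that height → 0 crossings.
Epsilon: no edge straddles that height → 0 crossings.
Only Eta has an odd count, so the point is inside Eta.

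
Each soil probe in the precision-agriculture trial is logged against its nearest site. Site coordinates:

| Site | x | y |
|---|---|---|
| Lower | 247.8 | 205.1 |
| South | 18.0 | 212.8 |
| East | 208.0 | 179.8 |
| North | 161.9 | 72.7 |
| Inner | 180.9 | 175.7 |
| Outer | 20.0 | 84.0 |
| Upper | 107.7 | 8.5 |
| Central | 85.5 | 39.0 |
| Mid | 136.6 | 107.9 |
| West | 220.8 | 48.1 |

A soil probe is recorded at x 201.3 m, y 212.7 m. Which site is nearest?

Squared distances to each site:
Lower: 2220.010; South: 33598.900; East: 1127.300; North: 21152.360; Inner: 1785.160; Outer: 49433.380; Upper: 50458.600; Central: 43581.330; Mid: 15169.130; West: 27473.410.
Minimum at East.

East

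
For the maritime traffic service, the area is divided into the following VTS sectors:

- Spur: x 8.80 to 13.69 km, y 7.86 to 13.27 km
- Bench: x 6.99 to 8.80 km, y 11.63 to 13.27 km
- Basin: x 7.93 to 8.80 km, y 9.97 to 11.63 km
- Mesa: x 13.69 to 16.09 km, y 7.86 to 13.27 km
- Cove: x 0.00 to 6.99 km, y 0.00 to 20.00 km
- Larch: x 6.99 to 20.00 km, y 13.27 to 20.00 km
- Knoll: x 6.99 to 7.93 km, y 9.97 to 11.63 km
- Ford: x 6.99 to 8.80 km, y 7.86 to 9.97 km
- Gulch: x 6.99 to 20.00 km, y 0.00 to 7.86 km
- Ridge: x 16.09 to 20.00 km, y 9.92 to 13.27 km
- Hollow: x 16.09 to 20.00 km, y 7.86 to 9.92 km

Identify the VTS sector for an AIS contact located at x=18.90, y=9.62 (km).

The point has x = 18.90 and y = 9.62.
Only Hollow satisfies 16.09 ≤ x ≤ 20.00 and 7.86 ≤ y ≤ 9.92.

Hollow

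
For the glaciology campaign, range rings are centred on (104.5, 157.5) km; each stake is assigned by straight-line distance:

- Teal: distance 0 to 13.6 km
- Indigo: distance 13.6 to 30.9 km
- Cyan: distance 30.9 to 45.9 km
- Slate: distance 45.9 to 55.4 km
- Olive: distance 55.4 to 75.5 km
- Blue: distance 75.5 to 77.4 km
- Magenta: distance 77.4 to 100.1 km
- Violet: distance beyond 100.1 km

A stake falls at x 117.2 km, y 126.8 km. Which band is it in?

Distance = √((117.2−104.5)² + (126.8−157.5)²) = √(161.290 + 942.490) = 33.223 km.
30.9 ≤ 33.223 < 45.9 → Cyan.

Cyan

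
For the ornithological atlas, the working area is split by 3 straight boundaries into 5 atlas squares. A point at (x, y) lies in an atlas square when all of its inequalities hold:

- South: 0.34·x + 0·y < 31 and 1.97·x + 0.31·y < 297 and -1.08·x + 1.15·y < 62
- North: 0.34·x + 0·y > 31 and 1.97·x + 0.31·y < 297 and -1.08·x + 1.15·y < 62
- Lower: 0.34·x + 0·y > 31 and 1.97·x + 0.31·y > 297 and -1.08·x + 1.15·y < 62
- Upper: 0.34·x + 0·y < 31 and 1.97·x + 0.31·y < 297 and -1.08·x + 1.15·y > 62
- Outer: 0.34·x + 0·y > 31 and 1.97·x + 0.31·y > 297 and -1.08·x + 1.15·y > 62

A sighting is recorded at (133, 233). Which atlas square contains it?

Outer

0.34·133 + 0·233 = 45.220, which is > 31
1.97·133 + 0.31·233 = 334.240, which is > 297
-1.08·133 + 1.15·233 = 124.310, which is > 62
This sign pattern matches Outer.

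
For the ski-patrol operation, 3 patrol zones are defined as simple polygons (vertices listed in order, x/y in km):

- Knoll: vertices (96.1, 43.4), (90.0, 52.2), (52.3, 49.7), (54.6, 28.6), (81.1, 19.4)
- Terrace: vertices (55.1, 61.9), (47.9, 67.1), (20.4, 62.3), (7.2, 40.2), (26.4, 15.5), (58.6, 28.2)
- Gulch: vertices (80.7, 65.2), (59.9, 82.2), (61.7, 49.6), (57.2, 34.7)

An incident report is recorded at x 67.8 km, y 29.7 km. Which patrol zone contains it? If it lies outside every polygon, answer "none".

Knoll

Cast a ray rightward from (67.8, 29.7). For each polygon, the edges (by vertex number in listed order) whose endpoints lie on opposite sides of y = 29.7, where each meets that height, and whether that is right or left of the point:
Knoll: 3–4 at x≈54.48 (left), 5–1 at x≈87.54 (right) → 1 crossing.
Terrace: 4–5 at x≈15.36 (left), 6–1 at x≈58.44 (left) → 0 crossings.
Gulch: no edge straddles that height → 0 crossings.
Only Knoll has an odd count, so the point is inside Knoll.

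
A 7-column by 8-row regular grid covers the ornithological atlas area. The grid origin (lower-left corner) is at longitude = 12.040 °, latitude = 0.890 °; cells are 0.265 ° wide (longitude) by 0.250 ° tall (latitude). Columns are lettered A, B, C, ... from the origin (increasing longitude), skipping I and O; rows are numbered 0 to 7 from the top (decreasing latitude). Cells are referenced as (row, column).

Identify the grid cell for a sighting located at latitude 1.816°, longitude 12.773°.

Column index: ⌊(12.773 − 12.040) / 0.265⌋ = ⌊2.766⌋ = 2 → column C
Row offset from origin: ⌊(1.816 − 0.890) / 0.250⌋ = ⌊3.704⌋ = 3 → row 4 (counted from top)

(4, C)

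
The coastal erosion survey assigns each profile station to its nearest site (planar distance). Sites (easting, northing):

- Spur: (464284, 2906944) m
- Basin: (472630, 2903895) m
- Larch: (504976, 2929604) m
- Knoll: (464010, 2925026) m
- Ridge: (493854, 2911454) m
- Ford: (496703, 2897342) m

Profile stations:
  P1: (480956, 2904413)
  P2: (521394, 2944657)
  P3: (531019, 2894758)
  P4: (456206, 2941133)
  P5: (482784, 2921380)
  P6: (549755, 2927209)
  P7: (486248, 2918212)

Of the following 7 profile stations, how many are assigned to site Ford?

1

P1 → Basin
P2 → Larch
P3 → Ford
P4 → Knoll
P5 → Ridge
P6 → Larch
P7 → Ridge
1 of the 7 goes to Ford.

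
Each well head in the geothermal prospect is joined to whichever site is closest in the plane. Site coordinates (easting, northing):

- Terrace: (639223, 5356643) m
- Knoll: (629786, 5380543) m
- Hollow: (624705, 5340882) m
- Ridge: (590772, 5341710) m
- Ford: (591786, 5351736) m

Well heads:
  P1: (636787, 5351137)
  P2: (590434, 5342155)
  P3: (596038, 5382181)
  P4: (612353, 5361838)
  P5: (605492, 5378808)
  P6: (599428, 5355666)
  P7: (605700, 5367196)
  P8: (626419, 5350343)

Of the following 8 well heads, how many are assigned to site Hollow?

1

P1 → Terrace
P2 → Ridge
P3 → Ford
P4 → Ford
P5 → Knoll
P6 → Ford
P7 → Ford
P8 → Hollow
1 of the 8 goes to Hollow.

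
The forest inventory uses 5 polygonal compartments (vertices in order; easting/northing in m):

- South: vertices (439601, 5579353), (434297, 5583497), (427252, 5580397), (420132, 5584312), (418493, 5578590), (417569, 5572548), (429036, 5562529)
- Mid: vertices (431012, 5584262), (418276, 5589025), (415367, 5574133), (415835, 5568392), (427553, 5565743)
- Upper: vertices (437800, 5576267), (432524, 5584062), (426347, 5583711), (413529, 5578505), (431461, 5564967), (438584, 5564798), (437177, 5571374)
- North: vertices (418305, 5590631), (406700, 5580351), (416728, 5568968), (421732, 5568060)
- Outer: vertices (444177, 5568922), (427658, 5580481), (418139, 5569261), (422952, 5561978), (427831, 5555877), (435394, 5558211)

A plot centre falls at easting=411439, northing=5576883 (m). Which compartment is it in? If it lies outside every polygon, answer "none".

North

Cast a ray rightward from (411439, 5576883). For each polygon, the edges (by vertex number in listed order) whose endpoints lie on opposite sides of northing = 5576883, where each meets that height, and whether that is right or left of the point:
South: 5–6 at easting≈418231.9 (right), 7–1 at easting≈438049.9 (right) → 2 crossings.
Mid: 2–3 at easting≈415904.2 (right), 5–1 at easting≈429633.7 (right) → 2 crossings.
Upper: 1–2 at easting≈437383.1 (right), 4–5 at easting≈415677.4 (right) → 2 crossings.
North: 2–3 at easting≈409755.2 (left), 4–1 at easting≈420392.4 (right) → 1 crossing.
Outer: 1–2 at easting≈432799.9 (right), 2–3 at easting≈424605.5 (right) → 2 crossings.
Only North has an odd count, so the point is inside North.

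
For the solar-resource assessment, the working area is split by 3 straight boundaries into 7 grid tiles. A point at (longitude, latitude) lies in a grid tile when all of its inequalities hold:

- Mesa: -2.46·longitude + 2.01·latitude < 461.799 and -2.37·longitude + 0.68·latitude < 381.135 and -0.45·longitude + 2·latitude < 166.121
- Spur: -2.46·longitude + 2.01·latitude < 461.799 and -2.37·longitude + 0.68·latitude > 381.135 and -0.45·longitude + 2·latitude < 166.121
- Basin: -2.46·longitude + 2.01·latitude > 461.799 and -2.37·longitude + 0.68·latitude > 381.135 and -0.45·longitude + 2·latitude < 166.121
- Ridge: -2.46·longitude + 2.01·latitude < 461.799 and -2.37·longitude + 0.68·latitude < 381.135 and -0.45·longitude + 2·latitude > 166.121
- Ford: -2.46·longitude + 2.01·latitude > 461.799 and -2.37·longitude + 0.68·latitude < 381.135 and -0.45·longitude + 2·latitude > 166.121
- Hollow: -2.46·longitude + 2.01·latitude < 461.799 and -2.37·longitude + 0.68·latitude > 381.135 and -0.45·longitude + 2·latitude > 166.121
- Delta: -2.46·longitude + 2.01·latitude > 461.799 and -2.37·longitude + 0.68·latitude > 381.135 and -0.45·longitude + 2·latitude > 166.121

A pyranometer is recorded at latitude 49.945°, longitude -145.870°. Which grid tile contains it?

Mesa

-2.46·-145.870 + 2.01·49.945 = 459.230, which is < 461.799
-2.37·-145.870 + 0.68·49.945 = 379.675, which is < 381.135
-0.45·-145.870 + 2·49.945 = 165.531, which is < 166.121
This sign pattern matches Mesa.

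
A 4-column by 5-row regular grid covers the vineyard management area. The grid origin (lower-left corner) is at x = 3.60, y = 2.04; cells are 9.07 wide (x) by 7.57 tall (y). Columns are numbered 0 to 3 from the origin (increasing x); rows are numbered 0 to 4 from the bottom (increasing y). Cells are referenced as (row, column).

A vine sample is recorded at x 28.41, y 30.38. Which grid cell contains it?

(3, 2)

Column index: ⌊(28.41 − 3.60) / 9.07⌋ = ⌊2.735⌋ = 2
Row offset from origin: ⌊(30.38 − 2.04) / 7.57⌋ = ⌊3.744⌋ = 3 → row 3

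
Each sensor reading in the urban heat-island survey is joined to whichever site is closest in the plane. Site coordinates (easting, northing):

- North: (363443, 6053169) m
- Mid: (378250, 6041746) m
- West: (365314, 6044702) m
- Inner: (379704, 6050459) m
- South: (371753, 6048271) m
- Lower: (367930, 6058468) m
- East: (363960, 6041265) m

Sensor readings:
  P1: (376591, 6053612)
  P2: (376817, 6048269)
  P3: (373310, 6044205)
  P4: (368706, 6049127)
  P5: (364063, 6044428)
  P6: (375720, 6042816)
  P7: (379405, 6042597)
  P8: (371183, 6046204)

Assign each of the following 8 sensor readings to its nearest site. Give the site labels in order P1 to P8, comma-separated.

Inner, Inner, South, South, West, Mid, Mid, South

P1 → Inner (d²=19632178.00)
P2 → Inner (d²=13130869.00)
P3 → South (d²=18956605.00)
P4 → South (d²=10016945.00)
P5 → West (d²=1640077.00)
P6 → Mid (d²=7545800.00)
P7 → Mid (d²=2058226.00)
P8 → South (d²=4597389.00)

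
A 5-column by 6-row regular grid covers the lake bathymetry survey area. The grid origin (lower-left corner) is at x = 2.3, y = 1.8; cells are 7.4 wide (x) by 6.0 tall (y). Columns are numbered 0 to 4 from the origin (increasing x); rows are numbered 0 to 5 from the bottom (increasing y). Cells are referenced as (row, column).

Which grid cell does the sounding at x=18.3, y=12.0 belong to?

(1, 2)

Column index: ⌊(18.3 − 2.3) / 7.4⌋ = ⌊2.162⌋ = 2
Row offset from origin: ⌊(12.0 − 1.8) / 6.0⌋ = ⌊1.700⌋ = 1 → row 1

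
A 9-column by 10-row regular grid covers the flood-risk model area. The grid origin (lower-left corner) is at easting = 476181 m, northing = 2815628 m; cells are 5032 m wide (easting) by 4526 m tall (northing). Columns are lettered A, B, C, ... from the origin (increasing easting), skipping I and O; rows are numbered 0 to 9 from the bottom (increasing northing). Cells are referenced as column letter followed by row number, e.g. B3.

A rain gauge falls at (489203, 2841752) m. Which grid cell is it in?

Column index: ⌊(489203 − 476181) / 5032⌋ = ⌊2.588⌋ = 2 → column C
Row offset from origin: ⌊(2841752 − 2815628) / 4526⌋ = ⌊5.772⌋ = 5 → row 5

C5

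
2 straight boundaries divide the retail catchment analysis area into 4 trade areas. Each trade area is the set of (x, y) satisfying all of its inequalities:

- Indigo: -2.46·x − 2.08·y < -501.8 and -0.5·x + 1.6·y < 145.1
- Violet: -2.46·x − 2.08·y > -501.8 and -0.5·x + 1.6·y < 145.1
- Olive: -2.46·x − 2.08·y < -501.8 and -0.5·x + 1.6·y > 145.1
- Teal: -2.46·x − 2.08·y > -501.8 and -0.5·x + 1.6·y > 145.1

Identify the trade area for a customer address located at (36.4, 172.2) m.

-2.46·36.4 − 2.08·172.2 = -447.720, which is > -501.8
-0.5·36.4 + 1.6·172.2 = 257.320, which is > 145.1
This sign pattern matches Teal.

Teal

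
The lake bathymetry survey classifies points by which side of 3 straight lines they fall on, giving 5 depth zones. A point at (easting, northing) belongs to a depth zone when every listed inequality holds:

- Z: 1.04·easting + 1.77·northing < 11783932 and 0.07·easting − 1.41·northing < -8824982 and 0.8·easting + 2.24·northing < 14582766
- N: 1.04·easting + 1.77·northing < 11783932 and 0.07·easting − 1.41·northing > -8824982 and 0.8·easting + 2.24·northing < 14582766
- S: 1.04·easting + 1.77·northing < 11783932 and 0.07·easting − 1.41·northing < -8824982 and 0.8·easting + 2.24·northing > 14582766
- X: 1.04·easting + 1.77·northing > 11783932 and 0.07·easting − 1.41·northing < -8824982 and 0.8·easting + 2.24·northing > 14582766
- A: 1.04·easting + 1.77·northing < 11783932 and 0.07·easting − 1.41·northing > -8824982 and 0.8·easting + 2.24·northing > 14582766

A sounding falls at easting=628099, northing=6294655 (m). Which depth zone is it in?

1.04·628099 + 1.77·6294655 = 11794762.310, which is > 11783932
0.07·628099 − 1.41·6294655 = -8831496.620, which is < -8824982
0.8·628099 + 2.24·6294655 = 14602506.400, which is > 14582766
This sign pattern matches X.

X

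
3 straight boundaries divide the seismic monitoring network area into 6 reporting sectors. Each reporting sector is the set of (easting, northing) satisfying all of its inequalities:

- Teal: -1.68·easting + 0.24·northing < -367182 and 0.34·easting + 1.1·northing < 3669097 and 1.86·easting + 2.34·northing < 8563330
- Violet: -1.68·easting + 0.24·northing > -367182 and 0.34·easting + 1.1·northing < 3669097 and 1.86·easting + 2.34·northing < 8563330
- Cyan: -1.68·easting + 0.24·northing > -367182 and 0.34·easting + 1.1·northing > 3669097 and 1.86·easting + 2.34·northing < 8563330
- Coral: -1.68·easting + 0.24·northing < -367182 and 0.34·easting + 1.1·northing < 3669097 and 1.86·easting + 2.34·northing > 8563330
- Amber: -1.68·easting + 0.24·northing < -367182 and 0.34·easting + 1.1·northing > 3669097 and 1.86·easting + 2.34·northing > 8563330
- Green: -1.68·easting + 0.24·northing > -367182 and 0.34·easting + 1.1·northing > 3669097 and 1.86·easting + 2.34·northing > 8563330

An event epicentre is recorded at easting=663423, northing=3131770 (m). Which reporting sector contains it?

Cyan

-1.68·663423 + 0.24·3131770 = -362925.840, which is > -367182
0.34·663423 + 1.1·3131770 = 3670510.820, which is > 3669097
1.86·663423 + 2.34·3131770 = 8562308.580, which is < 8563330
This sign pattern matches Cyan.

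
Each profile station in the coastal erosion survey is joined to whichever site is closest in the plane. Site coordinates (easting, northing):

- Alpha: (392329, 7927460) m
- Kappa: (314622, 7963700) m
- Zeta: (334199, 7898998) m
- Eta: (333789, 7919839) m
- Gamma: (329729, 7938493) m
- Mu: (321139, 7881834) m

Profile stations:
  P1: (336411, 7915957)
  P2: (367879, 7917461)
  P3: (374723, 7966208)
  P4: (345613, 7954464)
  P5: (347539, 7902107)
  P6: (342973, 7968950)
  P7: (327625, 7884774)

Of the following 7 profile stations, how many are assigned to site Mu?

1

P1 → Eta
P2 → Alpha
P3 → Alpha
P4 → Gamma
P5 → Zeta
P6 → Kappa
P7 → Mu
1 of the 7 goes to Mu.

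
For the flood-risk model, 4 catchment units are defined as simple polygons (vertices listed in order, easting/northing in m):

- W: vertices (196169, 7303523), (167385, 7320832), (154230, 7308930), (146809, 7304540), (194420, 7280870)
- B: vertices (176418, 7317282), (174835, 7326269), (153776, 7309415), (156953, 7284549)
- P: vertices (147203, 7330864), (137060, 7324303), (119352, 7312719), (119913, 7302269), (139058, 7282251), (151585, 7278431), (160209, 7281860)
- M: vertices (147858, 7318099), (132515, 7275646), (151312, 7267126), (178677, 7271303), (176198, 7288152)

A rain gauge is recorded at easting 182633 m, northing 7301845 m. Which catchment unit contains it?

Cast a ray rightward from (182633, 7301845). For each polygon, the edges (by vertex number in listed order) whose endpoints lie on opposite sides of northing = 7301845, where each meets that height, and whether that is right or left of the point:
W: 4–5 at easting≈152229.9 (left), 5–1 at easting≈196039.4 (right) → 1 crossing.
B: 3–4 at easting≈154743.2 (left), 4–1 at easting≈167238.2 (left) → 0 crossings.
P: 4–5 at easting≈120318.5 (left), 7–1 at easting≈154904.8 (left) → 0 crossings.
M: 1–2 at easting≈141983.6 (left), 5–1 at easting≈163239.8 (left) → 0 crossings.
Only W has an odd count, so the point is inside W.

W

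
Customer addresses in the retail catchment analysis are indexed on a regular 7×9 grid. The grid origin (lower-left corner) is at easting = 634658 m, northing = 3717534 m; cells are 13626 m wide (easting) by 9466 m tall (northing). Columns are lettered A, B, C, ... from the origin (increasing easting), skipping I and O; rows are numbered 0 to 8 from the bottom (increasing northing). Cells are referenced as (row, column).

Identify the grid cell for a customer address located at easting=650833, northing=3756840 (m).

Column index: ⌊(650833 − 634658) / 13626⌋ = ⌊1.187⌋ = 1 → column B
Row offset from origin: ⌊(3756840 − 3717534) / 9466⌋ = ⌊4.152⌋ = 4 → row 4

(4, B)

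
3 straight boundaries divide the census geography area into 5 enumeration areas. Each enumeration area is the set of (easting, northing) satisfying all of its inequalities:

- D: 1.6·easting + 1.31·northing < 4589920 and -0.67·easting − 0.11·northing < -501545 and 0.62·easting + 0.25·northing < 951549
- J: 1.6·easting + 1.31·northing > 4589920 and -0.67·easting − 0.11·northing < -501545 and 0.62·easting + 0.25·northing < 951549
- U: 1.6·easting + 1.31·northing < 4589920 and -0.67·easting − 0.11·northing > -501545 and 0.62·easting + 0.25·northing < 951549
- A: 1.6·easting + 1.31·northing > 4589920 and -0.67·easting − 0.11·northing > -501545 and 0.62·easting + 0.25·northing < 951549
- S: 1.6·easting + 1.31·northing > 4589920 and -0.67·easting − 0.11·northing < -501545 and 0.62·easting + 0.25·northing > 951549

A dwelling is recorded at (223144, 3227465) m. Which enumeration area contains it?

D

1.6·223144 + 1.31·3227465 = 4585009.550, which is < 4589920
-0.67·223144 − 0.11·3227465 = -504527.630, which is < -501545
0.62·223144 + 0.25·3227465 = 945215.530, which is < 951549
This sign pattern matches D.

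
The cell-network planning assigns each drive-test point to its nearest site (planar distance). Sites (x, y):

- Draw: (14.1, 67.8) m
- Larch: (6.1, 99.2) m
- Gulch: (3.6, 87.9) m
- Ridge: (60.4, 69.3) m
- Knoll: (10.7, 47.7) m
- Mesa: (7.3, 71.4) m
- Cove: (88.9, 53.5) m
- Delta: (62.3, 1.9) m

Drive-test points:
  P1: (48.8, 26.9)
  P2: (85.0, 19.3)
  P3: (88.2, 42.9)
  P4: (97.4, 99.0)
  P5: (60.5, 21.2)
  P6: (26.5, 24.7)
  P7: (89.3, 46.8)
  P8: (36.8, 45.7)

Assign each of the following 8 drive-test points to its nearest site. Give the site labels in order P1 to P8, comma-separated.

Delta, Delta, Cove, Cove, Delta, Knoll, Cove, Knoll

P1 → Delta (d²=807.25)
P2 → Delta (d²=818.05)
P3 → Cove (d²=112.85)
P4 → Cove (d²=2142.50)
P5 → Delta (d²=375.73)
P6 → Knoll (d²=778.64)
P7 → Cove (d²=45.05)
P8 → Knoll (d²=685.21)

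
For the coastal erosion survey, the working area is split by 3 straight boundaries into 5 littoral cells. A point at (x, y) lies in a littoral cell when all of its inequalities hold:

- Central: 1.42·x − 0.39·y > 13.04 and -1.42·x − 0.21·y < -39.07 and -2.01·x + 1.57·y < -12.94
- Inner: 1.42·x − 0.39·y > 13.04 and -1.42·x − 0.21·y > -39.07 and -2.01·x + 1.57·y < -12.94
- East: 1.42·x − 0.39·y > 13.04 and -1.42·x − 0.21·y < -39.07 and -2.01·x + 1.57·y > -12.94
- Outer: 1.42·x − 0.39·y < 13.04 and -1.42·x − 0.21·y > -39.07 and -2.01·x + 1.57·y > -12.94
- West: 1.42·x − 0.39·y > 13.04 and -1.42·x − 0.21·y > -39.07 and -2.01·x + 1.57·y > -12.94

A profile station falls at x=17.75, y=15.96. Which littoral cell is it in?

West

1.42·17.75 − 0.39·15.96 = 18.981, which is > 13.04
-1.42·17.75 − 0.21·15.96 = -28.557, which is > -39.07
-2.01·17.75 + 1.57·15.96 = -10.620, which is > -12.94
This sign pattern matches West.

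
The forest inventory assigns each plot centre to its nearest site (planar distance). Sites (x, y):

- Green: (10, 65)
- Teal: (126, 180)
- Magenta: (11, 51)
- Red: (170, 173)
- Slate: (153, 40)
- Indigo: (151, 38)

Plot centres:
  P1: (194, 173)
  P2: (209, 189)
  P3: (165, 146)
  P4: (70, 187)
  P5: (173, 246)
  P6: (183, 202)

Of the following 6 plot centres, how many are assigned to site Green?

0

P1 → Red
P2 → Red
P3 → Red
P4 → Teal
P5 → Red
P6 → Red
0 of the 6 go to Green.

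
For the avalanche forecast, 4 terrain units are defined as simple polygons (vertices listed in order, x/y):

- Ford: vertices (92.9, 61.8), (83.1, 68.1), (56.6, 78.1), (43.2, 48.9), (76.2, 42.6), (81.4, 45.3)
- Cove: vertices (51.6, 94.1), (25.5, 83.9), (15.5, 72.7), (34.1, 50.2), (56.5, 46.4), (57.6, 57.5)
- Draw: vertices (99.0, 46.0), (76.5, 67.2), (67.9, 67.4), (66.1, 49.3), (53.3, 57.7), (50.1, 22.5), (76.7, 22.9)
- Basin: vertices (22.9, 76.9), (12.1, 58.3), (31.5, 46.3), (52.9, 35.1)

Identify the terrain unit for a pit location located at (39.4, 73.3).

Cast a ray rightward from (39.4, 73.3). For each polygon, the edges (by vertex number in listed order) whose endpoints lie on opposite sides of y = 73.3, where each meets that height, and whether that is right or left of the point:
Ford: 2–3 at x≈69.32 (right), 3–4 at x≈54.40 (right) → 2 crossings.
Cove: 2–3 at x≈16.04 (left), 6–1 at x≈55.01 (right) → 1 crossing.
Draw: no edge straddles that height → 0 crossings.
Basin: 1–2 at x≈20.81 (left), 4–1 at x≈25.48 (left) → 0 crossings.
Only Cove has an odd count, so the point is inside Cove.

Cove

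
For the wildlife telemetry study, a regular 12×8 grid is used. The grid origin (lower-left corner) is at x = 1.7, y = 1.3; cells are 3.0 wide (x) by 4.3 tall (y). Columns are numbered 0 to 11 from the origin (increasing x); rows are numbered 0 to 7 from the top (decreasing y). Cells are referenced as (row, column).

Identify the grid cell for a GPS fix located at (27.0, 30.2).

Column index: ⌊(27.0 − 1.7) / 3.0⌋ = ⌊8.433⌋ = 8
Row offset from origin: ⌊(30.2 − 1.3) / 4.3⌋ = ⌊6.721⌋ = 6 → row 1 (counted from top)

(1, 8)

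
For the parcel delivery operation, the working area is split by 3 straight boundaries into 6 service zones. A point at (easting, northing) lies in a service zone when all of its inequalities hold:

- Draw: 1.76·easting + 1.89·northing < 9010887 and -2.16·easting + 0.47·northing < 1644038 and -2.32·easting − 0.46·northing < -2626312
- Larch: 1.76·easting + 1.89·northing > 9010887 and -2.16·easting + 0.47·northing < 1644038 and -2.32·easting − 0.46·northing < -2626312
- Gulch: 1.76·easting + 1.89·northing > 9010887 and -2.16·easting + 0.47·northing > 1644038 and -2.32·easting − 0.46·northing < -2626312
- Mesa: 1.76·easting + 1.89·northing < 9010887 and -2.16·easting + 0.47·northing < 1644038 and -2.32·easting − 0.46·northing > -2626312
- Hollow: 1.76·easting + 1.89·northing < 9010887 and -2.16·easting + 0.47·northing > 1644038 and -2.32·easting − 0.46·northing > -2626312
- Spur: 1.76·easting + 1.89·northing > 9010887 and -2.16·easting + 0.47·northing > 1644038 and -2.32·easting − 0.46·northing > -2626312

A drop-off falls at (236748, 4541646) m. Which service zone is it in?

1.76·236748 + 1.89·4541646 = 9000387.420, which is < 9010887
-2.16·236748 + 0.47·4541646 = 1623197.940, which is < 1644038
-2.32·236748 − 0.46·4541646 = -2638412.520, which is < -2626312
This sign pattern matches Draw.

Draw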